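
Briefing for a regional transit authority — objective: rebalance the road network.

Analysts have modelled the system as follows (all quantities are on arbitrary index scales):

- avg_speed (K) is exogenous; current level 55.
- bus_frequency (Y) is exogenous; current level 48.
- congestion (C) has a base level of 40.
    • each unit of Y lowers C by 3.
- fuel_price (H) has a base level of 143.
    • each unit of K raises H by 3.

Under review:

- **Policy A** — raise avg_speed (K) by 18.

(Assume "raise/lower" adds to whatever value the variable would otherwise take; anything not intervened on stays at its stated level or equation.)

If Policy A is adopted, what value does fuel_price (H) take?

Policy A (K + 18):
  K = 55 + 18 = 73
  H = 143 + 3·73 = 362

362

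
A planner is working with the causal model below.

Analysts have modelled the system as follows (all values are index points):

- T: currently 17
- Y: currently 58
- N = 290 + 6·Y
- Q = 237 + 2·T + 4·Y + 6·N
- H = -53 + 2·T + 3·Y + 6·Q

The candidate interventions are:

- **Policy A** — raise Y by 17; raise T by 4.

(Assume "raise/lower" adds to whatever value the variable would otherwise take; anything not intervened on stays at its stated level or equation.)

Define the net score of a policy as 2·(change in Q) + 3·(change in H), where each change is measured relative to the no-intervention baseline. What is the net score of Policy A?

Baseline:
  T = 17
  Y = 58
  N = 290 + 6·58 = 638
  Q = 237 + 2·17 + 4·58 + 6·638 = 4331
  H = -53 + 2·17 + 3·58 + 6·4331 = 26141
Policy A (Y + 17, T + 4):
  T = 17 + 4 = 21
  Y = 58 + 17 = 75
  N = 290 + 6·75 = 740
  Q = 237 + 2·21 + 4·75 + 6·740 = 5019
  H = -53 + 2·21 + 3·75 + 6·5019 = 30328
ΔQ = 5019 − 4331 = 688; ΔH = 30328 − 26141 = 4187
Score = 2·688 + 3·4187 = 13937

13937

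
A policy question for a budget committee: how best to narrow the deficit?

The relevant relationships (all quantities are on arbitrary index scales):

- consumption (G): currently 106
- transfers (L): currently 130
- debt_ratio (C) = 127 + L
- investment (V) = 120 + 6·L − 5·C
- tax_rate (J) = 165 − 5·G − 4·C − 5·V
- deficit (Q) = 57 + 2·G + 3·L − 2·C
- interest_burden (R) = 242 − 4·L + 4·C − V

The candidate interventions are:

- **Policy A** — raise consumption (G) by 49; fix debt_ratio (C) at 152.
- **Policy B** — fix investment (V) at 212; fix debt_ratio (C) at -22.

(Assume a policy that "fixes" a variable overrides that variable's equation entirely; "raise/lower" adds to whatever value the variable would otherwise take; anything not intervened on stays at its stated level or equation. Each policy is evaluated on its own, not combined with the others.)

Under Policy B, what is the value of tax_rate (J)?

Policy B (V := 212, C := -22):
  G = 106
  L = 130
  C = -22
  V = 212
  J = 165 − 5·106 − 4·(-22) − 5·212 = -1337

-1337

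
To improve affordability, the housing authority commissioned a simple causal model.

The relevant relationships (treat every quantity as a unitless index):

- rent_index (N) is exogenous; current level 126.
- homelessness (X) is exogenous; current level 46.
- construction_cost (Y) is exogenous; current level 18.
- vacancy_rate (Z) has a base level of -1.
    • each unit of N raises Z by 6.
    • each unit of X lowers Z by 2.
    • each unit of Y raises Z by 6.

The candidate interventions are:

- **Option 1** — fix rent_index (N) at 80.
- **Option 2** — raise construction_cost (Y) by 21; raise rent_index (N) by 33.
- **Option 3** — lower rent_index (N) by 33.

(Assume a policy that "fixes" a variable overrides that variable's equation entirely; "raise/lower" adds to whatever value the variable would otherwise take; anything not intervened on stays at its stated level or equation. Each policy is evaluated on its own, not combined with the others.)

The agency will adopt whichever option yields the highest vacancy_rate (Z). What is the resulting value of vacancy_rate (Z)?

1095

Option 1 (N := 80):
  N = 80
  X = 46
  Y = 18
  Z = -1 + 6·80 − 2·46 + 6·18 = 495
Option 2 (Y + 21, N + 33):
  N = 126 + 33 = 159
  X = 46
  Y = 18 + 21 = 39
  Z = -1 + 6·159 − 2·46 + 6·39 = 1095
Option 3 (N − 33):
  N = 126 − 33 = 93
  X = 46
  Y = 18
  Z = -1 + 6·93 − 2·46 + 6·18 = 573
Comparing — Option 1: Z=495, Option 2: Z=1095, Option 3: Z=573. Highest is 1095 (Option 2).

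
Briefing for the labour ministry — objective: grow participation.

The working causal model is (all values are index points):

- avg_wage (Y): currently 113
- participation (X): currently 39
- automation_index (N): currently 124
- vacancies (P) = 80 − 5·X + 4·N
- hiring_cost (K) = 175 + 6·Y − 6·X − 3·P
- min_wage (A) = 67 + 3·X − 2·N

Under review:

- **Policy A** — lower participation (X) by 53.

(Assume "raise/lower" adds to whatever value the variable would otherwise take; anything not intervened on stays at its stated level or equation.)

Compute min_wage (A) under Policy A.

-223

Policy A (X − 53):
  X = 39 − 53 = -14
  N = 124
  A = 67 + 3·(-14) − 2·124 = -223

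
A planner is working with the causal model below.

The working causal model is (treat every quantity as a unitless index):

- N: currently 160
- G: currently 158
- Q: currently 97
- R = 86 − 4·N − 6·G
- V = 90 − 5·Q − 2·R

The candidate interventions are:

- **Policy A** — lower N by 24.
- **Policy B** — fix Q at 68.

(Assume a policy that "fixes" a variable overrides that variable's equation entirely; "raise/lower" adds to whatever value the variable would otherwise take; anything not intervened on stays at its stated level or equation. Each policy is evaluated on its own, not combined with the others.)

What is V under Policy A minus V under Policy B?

Policy A (N − 24):
  N = 160 − 24 = 136
  G = 158
  Q = 97
  R = 86 − 4·136 − 6·158 = -1406
  V = 90 − 5·97 − 2·(-1406) = 2417
Policy B (Q := 68):
  N = 160
  G = 158
  Q = 68
  R = 86 − 4·160 − 6·158 = -1502
  V = 90 − 5·68 − 2·(-1502) = 2754
V: 2417 − 2754 = -337

-337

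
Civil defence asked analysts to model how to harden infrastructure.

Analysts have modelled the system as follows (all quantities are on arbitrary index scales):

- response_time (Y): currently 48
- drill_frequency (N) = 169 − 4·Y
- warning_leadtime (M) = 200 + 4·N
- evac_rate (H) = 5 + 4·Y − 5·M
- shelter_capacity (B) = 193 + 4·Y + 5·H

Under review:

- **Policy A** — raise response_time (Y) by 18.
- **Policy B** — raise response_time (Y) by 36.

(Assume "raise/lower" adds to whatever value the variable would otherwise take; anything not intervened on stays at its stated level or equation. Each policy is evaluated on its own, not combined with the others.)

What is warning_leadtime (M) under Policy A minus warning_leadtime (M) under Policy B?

288

Policy A (Y + 18):
  Y = 48 + 18 = 66
  N = 169 − 4·66 = -95
  M = 200 + 4·(-95) = -180
Policy B (Y + 36):
  Y = 48 + 36 = 84
  N = 169 − 4·84 = -167
  M = 200 + 4·(-167) = -468
M: -180 − (-468) = 288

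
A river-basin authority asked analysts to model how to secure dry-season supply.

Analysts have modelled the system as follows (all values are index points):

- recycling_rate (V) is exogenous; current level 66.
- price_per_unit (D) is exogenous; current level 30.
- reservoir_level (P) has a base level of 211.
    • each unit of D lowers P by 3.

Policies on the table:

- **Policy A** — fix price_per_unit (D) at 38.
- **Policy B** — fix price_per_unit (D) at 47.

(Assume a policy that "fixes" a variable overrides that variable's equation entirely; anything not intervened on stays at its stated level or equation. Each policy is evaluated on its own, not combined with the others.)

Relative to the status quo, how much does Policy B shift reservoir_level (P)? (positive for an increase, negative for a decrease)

Baseline:
  D = 30
  P = 211 − 3·30 = 121
Policy B (D := 47):
  D = 47
  P = 211 − 3·47 = 70
Change in P: 70 − 121 = -51

-51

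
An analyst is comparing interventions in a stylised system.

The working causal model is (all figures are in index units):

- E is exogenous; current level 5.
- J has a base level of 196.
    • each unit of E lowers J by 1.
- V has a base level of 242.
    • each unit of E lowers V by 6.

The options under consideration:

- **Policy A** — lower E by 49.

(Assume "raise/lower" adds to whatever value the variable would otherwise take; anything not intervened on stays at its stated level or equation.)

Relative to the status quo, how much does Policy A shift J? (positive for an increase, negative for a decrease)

Baseline:
  E = 5
  J = 196 − 5 = 191
Policy A (E − 49):
  E = 5 − 49 = -44
  J = 196 − (-44) = 240
Change in J: 240 − 191 = 49

49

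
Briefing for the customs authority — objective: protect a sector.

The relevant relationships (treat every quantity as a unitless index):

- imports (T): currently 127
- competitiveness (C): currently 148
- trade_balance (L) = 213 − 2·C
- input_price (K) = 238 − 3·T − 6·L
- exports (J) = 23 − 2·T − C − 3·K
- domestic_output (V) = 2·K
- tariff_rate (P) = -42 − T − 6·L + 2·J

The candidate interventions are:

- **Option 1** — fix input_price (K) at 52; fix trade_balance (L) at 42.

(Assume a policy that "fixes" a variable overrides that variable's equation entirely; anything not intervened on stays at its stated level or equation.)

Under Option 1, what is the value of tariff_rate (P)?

-1491

Option 1 (K := 52, L := 42):
  T = 127
  C = 148
  L = 42
  K = 52
  J = 23 − 2·127 − 148 − 3·52 = -535
  P = -42 − 127 − 6·42 + 2·(-535) = -1491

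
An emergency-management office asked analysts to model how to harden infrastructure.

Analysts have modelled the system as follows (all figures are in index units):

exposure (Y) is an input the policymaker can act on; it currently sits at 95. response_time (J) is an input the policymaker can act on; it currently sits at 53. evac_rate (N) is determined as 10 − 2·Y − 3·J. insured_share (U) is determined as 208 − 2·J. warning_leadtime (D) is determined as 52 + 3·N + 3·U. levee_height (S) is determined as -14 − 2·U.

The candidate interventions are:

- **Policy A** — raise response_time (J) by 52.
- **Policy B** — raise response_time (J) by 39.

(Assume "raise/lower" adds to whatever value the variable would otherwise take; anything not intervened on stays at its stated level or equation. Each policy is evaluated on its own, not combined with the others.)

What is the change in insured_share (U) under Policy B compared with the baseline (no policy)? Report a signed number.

-78

Baseline:
  J = 53
  U = 208 − 2·53 = 102
Policy B (J + 39):
  J = 53 + 39 = 92
  U = 208 − 2·92 = 24
Change in U: 24 − 102 = -78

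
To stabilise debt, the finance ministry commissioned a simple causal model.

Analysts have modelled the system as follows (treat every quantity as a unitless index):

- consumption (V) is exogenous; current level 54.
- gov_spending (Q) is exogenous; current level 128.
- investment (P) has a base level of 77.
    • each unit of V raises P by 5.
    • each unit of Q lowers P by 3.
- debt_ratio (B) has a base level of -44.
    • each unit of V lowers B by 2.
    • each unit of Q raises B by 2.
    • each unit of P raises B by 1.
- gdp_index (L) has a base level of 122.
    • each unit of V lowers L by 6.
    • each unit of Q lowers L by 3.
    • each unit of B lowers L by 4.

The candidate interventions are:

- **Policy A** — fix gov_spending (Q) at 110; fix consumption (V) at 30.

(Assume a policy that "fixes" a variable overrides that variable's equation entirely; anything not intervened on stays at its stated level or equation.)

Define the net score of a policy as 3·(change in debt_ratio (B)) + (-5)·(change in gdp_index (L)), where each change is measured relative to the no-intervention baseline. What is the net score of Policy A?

Baseline:
  V = 54
  Q = 128
  P = 77 + 5·54 − 3·128 = -37
  B = -44 − 2·54 + 2·128 + (-37) = 67
  L = 122 − 6·54 − 3·128 − 4·67 = -854
Policy A (Q := 110, V := 30):
  V = 30
  Q = 110
  P = 77 + 5·30 − 3·110 = -103
  B = -44 − 2·30 + 2·110 + (-103) = 13
  L = 122 − 6·30 − 3·110 − 4·13 = -440
ΔB = 13 − 67 = -54; ΔL = -440 − (-854) = 414
Score = 3·(-54) + (-5)·414 = -2232

-2232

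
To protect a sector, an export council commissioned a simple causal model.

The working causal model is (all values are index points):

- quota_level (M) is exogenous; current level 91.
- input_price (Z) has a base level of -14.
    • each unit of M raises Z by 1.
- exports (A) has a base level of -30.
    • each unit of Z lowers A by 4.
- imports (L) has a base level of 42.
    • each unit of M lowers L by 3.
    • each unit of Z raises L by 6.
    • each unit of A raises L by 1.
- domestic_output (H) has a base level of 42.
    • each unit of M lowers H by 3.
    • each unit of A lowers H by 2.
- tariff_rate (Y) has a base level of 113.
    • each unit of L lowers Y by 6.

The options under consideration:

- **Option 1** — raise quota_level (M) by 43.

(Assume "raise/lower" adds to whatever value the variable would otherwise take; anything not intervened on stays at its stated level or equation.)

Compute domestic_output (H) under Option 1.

Option 1 (M + 43):
  M = 91 + 43 = 134
  Z = -14 + 134 = 120
  A = -30 − 4·120 = -510
  H = 42 − 3·134 − 2·(-510) = 660

660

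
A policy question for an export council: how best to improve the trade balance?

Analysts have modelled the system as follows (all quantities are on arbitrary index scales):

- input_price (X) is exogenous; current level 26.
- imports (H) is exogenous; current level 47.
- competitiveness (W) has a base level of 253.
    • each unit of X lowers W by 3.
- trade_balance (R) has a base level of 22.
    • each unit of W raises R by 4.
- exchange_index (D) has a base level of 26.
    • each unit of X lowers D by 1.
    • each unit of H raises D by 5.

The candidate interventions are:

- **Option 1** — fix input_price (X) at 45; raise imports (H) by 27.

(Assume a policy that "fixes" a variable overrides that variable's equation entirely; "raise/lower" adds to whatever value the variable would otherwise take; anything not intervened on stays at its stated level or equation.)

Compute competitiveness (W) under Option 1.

118

Option 1 (X := 45, H + 27):
  X = 45
  W = 253 − 3·45 = 118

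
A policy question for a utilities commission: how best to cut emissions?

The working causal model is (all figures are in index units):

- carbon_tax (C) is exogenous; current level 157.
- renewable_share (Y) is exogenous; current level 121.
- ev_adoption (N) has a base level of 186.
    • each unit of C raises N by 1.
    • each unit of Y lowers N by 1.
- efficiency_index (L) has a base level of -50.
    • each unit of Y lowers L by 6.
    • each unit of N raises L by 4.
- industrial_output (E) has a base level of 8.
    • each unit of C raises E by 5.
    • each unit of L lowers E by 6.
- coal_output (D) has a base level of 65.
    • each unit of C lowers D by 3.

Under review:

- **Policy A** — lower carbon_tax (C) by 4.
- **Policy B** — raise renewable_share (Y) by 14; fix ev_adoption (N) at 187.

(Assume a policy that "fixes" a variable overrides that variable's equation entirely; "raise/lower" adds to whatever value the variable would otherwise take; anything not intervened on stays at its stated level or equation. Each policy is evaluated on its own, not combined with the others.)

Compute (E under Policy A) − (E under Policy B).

Policy A (C − 4):
  C = 157 − 4 = 153
  Y = 121
  N = 186 + 153 − 121 = 218
  L = -50 − 6·121 + 4·218 = 96
  E = 8 + 5·153 − 6·96 = 197
Policy B (Y + 14, N := 187):
  C = 157
  Y = 121 + 14 = 135
  N = 187
  L = -50 − 6·135 + 4·187 = -112
  E = 8 + 5·157 − 6·(-112) = 1465
E: 197 − 1465 = -1268

-1268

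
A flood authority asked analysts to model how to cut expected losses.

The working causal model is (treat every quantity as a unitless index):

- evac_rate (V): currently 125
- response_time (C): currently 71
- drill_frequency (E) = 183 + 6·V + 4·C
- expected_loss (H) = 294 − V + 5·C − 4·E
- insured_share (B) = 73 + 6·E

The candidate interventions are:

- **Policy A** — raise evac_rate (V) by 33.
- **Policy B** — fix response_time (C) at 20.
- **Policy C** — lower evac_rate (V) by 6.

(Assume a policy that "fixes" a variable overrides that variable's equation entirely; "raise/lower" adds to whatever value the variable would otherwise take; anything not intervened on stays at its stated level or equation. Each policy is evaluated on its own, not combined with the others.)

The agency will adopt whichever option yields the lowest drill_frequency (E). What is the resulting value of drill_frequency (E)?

Policy A (V + 33):
  V = 125 + 33 = 158
  C = 71
  E = 183 + 6·158 + 4·71 = 1415
Policy B (C := 20):
  V = 125
  C = 20
  E = 183 + 6·125 + 4·20 = 1013
Policy C (V − 6):
  V = 125 − 6 = 119
  C = 71
  E = 183 + 6·119 + 4·71 = 1181
Comparing — Policy A: E=1415, Policy B: E=1013, Policy C: E=1181. Lowest is 1013 (Policy B).

1013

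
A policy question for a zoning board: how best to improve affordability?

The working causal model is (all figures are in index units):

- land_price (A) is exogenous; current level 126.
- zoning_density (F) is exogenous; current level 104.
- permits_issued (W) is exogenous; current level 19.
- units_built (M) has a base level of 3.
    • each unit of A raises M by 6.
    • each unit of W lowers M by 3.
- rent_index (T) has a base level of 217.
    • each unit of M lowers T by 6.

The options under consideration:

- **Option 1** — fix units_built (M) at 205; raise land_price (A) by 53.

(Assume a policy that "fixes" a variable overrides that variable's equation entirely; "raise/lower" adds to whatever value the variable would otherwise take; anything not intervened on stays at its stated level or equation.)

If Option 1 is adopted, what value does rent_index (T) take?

Option 1 (M := 205, A + 53):
  A = 126 + 53 = 179
  W = 19
  M = 205
  T = 217 − 6·205 = -1013

-1013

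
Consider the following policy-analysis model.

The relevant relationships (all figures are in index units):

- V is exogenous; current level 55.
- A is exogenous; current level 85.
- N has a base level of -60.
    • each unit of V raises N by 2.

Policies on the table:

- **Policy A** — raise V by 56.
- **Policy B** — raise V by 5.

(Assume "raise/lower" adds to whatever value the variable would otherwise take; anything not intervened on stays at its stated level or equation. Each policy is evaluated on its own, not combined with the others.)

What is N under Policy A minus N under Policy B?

Policy A (V + 56):
  V = 55 + 56 = 111
  N = -60 + 2·111 = 162
Policy B (V + 5):
  V = 55 + 5 = 60
  N = -60 + 2·60 = 60
N: 162 − 60 = 102

102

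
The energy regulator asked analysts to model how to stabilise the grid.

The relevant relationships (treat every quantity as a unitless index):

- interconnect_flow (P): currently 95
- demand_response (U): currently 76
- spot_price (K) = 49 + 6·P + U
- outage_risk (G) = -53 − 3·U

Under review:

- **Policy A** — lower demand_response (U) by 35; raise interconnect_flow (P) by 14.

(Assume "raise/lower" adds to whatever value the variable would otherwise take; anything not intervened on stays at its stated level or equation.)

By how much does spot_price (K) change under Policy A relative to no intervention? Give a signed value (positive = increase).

Baseline:
  P = 95
  U = 76
  K = 49 + 6·95 + 76 = 695
Policy A (U − 35, P + 14):
  P = 95 + 14 = 109
  U = 76 − 35 = 41
  K = 49 + 6·109 + 41 = 744
Change in K: 744 − 695 = 49

49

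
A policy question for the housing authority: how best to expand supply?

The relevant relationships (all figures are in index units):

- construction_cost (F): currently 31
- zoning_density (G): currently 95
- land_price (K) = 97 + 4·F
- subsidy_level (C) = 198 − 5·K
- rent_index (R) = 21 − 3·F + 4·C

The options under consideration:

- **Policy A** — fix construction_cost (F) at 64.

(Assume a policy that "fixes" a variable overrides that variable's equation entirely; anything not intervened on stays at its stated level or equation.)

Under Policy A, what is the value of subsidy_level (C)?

-1567

Policy A (F := 64):
  F = 64
  K = 97 + 4·64 = 353
  C = 198 − 5·353 = -1567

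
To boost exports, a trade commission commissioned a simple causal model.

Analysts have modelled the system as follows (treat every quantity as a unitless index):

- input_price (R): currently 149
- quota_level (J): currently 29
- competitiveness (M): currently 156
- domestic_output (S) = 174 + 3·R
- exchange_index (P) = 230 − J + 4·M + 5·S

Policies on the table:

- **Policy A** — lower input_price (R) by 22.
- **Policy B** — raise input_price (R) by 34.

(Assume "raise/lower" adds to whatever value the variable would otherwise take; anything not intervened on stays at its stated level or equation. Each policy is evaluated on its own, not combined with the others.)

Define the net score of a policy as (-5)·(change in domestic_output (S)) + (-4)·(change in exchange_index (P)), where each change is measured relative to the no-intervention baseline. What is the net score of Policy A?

1650

Baseline:
  R = 149
  J = 29
  M = 156
  S = 174 + 3·149 = 621
  P = 230 − 29 + 4·156 + 5·621 = 3930
Policy A (R − 22):
  R = 149 − 22 = 127
  J = 29
  M = 156
  S = 174 + 3·127 = 555
  P = 230 − 29 + 4·156 + 5·555 = 3600
ΔS = 555 − 621 = -66; ΔP = 3600 − 3930 = -330
Score = (-5)·(-66) + (-4)·(-330) = 1650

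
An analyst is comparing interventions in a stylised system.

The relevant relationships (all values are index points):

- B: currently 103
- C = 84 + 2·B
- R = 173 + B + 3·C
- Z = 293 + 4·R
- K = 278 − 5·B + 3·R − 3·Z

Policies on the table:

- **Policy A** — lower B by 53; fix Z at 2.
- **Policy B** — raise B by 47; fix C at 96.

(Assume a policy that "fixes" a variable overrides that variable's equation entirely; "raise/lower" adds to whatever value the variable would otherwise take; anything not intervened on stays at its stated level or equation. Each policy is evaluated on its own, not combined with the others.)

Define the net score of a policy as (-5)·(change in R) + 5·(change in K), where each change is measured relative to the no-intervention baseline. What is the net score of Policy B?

25575

Baseline:
  B = 103
  C = 84 + 2·103 = 290
  R = 173 + 103 + 3·290 = 1146
  Z = 293 + 4·1146 = 4877
  K = 278 − 5·103 + 3·1146 − 3·4877 = -11430
Policy B (B + 47, C := 96):
  B = 103 + 47 = 150
  C = 96
  R = 173 + 150 + 3·96 = 611
  Z = 293 + 4·611 = 2737
  K = 278 − 5·150 + 3·611 − 3·2737 = -6850
ΔR = 611 − 1146 = -535; ΔK = -6850 − (-11430) = 4580
Score = (-5)·(-535) + 5·4580 = 25575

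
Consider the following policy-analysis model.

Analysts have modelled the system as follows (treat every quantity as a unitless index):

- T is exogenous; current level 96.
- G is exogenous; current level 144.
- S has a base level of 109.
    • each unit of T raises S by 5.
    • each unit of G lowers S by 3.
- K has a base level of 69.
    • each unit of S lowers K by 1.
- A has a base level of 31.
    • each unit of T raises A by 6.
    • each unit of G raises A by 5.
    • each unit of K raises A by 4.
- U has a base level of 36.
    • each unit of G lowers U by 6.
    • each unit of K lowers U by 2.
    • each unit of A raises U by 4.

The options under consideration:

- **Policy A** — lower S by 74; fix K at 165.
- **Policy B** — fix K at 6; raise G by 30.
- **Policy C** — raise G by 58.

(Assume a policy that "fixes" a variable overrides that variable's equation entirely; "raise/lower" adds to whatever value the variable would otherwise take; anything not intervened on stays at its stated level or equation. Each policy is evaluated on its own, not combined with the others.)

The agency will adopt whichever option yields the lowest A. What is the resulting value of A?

Policy A (S − 74, K := 165):
  T = 96
  G = 144
  S = 109 + 5·96 − 3·144 (−74 from intervention) = 83
  K = 165
  A = 31 + 6·96 + 5·144 + 4·165 = 1987
Policy B (K := 6, G + 30):
  T = 96
  G = 144 + 30 = 174
  S = 109 + 5·96 − 3·174 = 67
  K = 6
  A = 31 + 6·96 + 5·174 + 4·6 = 1501
Policy C (G + 58):
  T = 96
  G = 144 + 58 = 202
  S = 109 + 5·96 − 3·202 = -17
  K = 69 − (-17) = 86
  A = 31 + 6·96 + 5·202 + 4·86 = 1961
Comparing — Policy A: A=1987, Policy B: A=1501, Policy C: A=1961. Lowest is 1501 (Policy B).

1501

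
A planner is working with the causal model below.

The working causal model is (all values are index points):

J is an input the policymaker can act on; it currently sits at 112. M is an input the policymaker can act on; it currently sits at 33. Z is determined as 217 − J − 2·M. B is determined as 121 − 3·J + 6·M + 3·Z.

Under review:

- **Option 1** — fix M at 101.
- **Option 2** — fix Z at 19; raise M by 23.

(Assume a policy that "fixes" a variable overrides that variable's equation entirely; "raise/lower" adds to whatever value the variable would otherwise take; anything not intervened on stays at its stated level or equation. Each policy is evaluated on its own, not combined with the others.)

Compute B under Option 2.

Option 2 (Z := 19, M + 23):
  J = 112
  M = 33 + 23 = 56
  Z = 19
  B = 121 − 3·112 + 6·56 + 3·19 = 178

178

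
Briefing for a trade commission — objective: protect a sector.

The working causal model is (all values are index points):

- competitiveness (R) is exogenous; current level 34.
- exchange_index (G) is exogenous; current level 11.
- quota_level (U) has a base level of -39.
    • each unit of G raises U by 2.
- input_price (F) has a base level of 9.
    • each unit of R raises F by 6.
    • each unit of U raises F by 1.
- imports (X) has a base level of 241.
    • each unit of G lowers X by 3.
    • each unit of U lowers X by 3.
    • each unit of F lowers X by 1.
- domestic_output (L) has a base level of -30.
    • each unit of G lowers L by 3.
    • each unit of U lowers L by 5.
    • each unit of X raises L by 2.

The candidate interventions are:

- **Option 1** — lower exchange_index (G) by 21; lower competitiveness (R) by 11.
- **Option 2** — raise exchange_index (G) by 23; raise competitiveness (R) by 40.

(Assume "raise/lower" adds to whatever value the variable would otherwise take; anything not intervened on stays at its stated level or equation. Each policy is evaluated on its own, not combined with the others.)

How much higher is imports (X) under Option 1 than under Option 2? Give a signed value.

Option 1 (G − 21, R − 11):
  R = 34 − 11 = 23
  G = 11 − 21 = -10
  U = -39 + 2·(-10) = -59
  F = 9 + 6·23 + (-59) = 88
  X = 241 − 3·(-10) − 3·(-59) − 88 = 360
Option 2 (G + 23, R + 40):
  R = 34 + 40 = 74
  G = 11 + 23 = 34
  U = -39 + 2·34 = 29
  F = 9 + 6·74 + 29 = 482
  X = 241 − 3·34 − 3·29 − 482 = -430
X: 360 − (-430) = 790

790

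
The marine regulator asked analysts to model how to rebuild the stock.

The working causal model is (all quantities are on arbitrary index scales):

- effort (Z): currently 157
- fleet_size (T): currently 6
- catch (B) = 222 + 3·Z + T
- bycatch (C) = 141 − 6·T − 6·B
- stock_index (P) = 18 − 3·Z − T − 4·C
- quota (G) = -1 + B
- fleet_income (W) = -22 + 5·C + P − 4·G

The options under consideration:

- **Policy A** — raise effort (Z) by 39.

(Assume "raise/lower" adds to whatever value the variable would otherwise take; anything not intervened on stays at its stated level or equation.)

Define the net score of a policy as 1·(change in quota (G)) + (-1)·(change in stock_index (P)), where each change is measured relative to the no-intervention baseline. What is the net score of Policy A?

-2574

Baseline:
  Z = 157
  T = 6
  B = 222 + 3·157 + 6 = 699
  C = 141 − 6·6 − 6·699 = -4089
  P = 18 − 3·157 − 6 − 4·(-4089) = 15897
  G = -1 + 699 = 698
Policy A (Z + 39):
  Z = 157 + 39 = 196
  T = 6
  B = 222 + 3·196 + 6 = 816
  C = 141 − 6·6 − 6·816 = -4791
  P = 18 − 3·196 − 6 − 4·(-4791) = 18588
  G = -1 + 816 = 815
ΔG = 815 − 698 = 117; ΔP = 18588 − 15897 = 2691
Score = 1·117 + (-1)·2691 = -2574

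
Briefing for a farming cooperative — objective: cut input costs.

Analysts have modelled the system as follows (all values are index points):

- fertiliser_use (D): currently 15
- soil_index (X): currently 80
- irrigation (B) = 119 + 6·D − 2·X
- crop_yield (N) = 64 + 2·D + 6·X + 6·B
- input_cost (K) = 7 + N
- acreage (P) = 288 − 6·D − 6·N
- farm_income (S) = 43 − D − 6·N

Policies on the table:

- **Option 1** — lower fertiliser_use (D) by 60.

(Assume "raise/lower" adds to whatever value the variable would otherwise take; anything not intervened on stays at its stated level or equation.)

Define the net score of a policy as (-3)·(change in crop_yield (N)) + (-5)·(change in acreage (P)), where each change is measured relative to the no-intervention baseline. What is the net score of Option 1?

Baseline:
  D = 15
  X = 80
  B = 119 + 6·15 − 2·80 = 49
  N = 64 + 2·15 + 6·80 + 6·49 = 868
  P = 288 − 6·15 − 6·868 = -5010
Option 1 (D − 60):
  D = 15 − 60 = -45
  X = 80
  B = 119 + 6·(-45) − 2·80 = -311
  N = 64 + 2·(-45) + 6·80 + 6·(-311) = -1412
  P = 288 − 6·(-45) − 6·(-1412) = 9030
ΔN = -1412 − 868 = -2280; ΔP = 9030 − (-5010) = 14040
Score = (-3)·(-2280) + (-5)·14040 = -63360

-63360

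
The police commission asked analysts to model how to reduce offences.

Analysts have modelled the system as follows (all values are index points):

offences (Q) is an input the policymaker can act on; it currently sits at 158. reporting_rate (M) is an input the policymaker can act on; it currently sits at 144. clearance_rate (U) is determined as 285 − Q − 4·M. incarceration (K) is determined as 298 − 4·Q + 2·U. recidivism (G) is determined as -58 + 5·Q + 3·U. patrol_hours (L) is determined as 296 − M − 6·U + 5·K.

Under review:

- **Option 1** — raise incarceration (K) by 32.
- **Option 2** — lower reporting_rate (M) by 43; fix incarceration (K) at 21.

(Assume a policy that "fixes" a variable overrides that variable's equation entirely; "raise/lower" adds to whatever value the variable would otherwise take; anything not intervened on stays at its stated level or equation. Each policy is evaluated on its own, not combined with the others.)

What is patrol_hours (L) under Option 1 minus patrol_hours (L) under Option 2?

Option 1 (K + 32):
  Q = 158
  M = 144
  U = 285 − 158 − 4·144 = -449
  K = 298 − 4·158 + 2·(-449) (+32 from intervention) = -1200
  L = 296 − 144 − 6·(-449) + 5·(-1200) = -3154
Option 2 (M − 43, K := 21):
  Q = 158
  M = 144 − 43 = 101
  U = 285 − 158 − 4·101 = -277
  K = 21
  L = 296 − 101 − 6·(-277) + 5·21 = 1962
L: -3154 − 1962 = -5116

-5116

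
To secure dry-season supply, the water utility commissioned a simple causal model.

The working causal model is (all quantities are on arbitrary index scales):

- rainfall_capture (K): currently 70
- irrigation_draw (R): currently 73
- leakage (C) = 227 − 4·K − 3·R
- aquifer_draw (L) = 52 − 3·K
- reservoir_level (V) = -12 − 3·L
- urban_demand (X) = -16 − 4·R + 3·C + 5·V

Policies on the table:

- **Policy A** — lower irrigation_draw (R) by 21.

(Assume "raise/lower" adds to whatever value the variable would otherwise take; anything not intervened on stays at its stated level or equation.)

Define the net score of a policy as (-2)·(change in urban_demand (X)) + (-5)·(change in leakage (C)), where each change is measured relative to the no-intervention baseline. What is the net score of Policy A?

Baseline:
  K = 70
  R = 73
  C = 227 − 4·70 − 3·73 = -272
  L = 52 − 3·70 = -158
  V = -12 − 3·(-158) = 462
  X = -16 − 4·73 + 3·(-272) + 5·462 = 1186
Policy A (R − 21):
  K = 70
  R = 73 − 21 = 52
  C = 227 − 4·70 − 3·52 = -209
  L = 52 − 3·70 = -158
  V = -12 − 3·(-158) = 462
  X = -16 − 4·52 + 3·(-209) + 5·462 = 1459
ΔX = 1459 − 1186 = 273; ΔC = -209 − (-272) = 63
Score = (-2)·273 + (-5)·63 = -861

-861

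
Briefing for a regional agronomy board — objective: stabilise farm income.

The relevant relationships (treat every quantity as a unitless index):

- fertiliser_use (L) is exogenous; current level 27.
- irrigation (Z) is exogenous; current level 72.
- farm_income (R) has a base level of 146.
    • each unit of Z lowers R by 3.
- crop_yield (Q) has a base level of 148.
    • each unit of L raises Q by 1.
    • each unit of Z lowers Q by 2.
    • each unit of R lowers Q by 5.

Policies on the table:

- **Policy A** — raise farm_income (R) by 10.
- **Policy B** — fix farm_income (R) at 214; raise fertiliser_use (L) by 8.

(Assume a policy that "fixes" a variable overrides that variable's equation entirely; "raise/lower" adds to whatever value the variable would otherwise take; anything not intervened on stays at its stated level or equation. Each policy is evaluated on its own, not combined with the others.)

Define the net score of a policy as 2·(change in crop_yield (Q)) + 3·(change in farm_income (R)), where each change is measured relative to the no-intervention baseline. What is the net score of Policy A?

Baseline:
  L = 27
  Z = 72
  R = 146 − 3·72 = -70
  Q = 148 + 27 − 2·72 − 5·(-70) = 381
Policy A (R + 10):
  L = 27
  Z = 72
  R = 146 − 3·72 (+10 from intervention) = -60
  Q = 148 + 27 − 2·72 − 5·(-60) = 331
ΔQ = 331 − 381 = -50; ΔR = -60 − (-70) = 10
Score = 2·(-50) + 3·10 = -70

-70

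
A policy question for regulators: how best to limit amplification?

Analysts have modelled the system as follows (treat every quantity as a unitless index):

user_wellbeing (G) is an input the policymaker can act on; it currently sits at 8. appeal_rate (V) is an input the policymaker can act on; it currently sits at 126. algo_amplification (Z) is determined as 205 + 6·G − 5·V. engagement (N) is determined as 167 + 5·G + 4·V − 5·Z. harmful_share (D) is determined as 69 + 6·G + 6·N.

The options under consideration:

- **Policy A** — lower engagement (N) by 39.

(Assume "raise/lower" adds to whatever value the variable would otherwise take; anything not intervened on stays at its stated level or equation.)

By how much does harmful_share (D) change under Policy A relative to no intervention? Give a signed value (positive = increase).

-234

Baseline:
  G = 8
  V = 126
  Z = 205 + 6·8 − 5·126 = -377
  N = 167 + 5·8 + 4·126 − 5·(-377) = 2596
  D = 69 + 6·8 + 6·2596 = 15693
Policy A (N − 39):
  G = 8
  V = 126
  Z = 205 + 6·8 − 5·126 = -377
  N = 167 + 5·8 + 4·126 − 5·(-377) (−39 from intervention) = 2557
  D = 69 + 6·8 + 6·2557 = 15459
Change in D: 15459 − 15693 = -234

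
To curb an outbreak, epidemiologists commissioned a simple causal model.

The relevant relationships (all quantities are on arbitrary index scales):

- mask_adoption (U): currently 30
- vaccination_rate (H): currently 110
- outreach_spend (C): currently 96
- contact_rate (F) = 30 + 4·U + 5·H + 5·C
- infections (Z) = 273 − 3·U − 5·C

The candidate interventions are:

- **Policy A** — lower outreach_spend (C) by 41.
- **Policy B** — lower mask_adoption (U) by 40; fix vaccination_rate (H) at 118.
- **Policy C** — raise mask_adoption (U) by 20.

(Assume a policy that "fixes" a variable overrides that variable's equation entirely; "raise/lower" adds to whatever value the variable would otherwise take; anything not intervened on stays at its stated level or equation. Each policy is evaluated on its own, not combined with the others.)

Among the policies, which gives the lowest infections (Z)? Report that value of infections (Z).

-357

Policy A (C − 41):
  U = 30
  C = 96 − 41 = 55
  Z = 273 − 3·30 − 5·55 = -92
Policy B (U − 40, H := 118):
  U = 30 − 40 = -10
  C = 96
  Z = 273 − 3·(-10) − 5·96 = -177
Policy C (U + 20):
  U = 30 + 20 = 50
  C = 96
  Z = 273 − 3·50 − 5·96 = -357
Comparing — Policy A: Z=-92, Policy B: Z=-177, Policy C: Z=-357. Lowest is -357 (Policy C).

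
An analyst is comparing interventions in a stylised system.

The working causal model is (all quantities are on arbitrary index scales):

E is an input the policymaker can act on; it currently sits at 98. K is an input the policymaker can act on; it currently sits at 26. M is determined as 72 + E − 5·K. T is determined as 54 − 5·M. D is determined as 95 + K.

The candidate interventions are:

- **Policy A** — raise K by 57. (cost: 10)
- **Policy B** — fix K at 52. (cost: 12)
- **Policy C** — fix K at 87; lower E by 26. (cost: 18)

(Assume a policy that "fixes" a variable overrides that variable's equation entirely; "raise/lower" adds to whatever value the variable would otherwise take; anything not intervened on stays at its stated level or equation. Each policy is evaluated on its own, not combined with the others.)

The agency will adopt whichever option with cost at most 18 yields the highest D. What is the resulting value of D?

Policy A (K + 57):
  K = 26 + 57 = 83
  D = 95 + 83 = 178
Policy B (K := 52):
  K = 52
  D = 95 + 52 = 147
Policy C (K := 87, E − 26):
  K = 87
  D = 95 + 87 = 182
Comparing — Policy A: D=178, Policy B: D=147, Policy C: D=182. Highest is 182 (Policy C).

182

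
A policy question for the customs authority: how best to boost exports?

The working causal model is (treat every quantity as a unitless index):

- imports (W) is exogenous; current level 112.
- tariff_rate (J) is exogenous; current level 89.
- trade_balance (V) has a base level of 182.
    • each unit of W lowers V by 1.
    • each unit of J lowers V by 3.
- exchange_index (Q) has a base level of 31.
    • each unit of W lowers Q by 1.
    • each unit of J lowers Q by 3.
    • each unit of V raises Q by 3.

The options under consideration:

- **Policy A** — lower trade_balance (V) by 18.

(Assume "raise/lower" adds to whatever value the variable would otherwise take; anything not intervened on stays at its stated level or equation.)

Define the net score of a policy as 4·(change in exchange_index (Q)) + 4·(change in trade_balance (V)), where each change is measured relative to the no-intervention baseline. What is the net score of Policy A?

-288

Baseline:
  W = 112
  J = 89
  V = 182 − 112 − 3·89 = -197
  Q = 31 − 112 − 3·89 + 3·(-197) = -939
Policy A (V − 18):
  W = 112
  J = 89
  V = 182 − 112 − 3·89 (−18 from intervention) = -215
  Q = 31 − 112 − 3·89 + 3·(-215) = -993
ΔQ = -993 − (-939) = -54; ΔV = -215 − (-197) = -18
Score = 4·(-54) + 4·(-18) = -288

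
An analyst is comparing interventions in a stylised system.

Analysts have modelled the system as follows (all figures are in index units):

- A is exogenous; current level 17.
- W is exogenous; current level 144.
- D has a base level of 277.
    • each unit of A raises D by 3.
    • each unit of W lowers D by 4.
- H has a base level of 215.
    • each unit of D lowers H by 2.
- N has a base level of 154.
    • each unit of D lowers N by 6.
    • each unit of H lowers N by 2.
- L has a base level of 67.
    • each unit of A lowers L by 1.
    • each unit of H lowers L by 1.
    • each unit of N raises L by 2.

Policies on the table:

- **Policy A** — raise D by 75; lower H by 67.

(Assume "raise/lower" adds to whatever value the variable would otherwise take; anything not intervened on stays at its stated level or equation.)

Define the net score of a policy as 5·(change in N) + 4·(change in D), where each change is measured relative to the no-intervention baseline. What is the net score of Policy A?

Baseline:
  A = 17
  W = 144
  D = 277 + 3·17 − 4·144 = -248
  H = 215 − 2·(-248) = 711
  N = 154 − 6·(-248) − 2·711 = 220
Policy A (D + 75, H − 67):
  A = 17
  W = 144
  D = 277 + 3·17 − 4·144 (+75 from intervention) = -173
  H = 215 − 2·(-173) (−67 from intervention) = 494
  N = 154 − 6·(-173) − 2·494 = 204
ΔN = 204 − 220 = -16; ΔD = -173 − (-248) = 75
Score = 5·(-16) + 4·75 = 220

220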